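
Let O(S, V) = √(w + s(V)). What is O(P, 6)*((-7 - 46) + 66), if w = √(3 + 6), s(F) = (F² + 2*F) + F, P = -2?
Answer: 13*√57 ≈ 98.148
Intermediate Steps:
s(F) = F² + 3*F
w = 3 (w = √9 = 3)
O(S, V) = √(3 + V*(3 + V))
O(P, 6)*((-7 - 46) + 66) = √(3 + 6*(3 + 6))*((-7 - 46) + 66) = √(3 + 6*9)*(-53 + 66) = √(3 + 54)*13 = √57*13 = 13*√57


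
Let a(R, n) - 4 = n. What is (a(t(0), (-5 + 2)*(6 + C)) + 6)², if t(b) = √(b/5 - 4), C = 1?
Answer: 121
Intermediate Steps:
t(b) = √(-4 + b/5) (t(b) = √(b*(⅕) - 4) = √(b/5 - 4) = √(-4 + b/5))
a(R, n) = 4 + n
(a(t(0), (-5 + 2)*(6 + C)) + 6)² = ((4 + (-5 + 2)*(6 + 1)) + 6)² = ((4 - 3*7) + 6)² = ((4 - 21) + 6)² = (-17 + 6)² = (-11)² = 121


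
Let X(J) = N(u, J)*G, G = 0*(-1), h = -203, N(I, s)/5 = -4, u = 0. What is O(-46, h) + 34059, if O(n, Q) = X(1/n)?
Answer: 34059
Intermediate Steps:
N(I, s) = -20 (N(I, s) = 5*(-4) = -20)
G = 0
X(J) = 0 (X(J) = -20*0 = 0)
O(n, Q) = 0
O(-46, h) + 34059 = 0 + 34059 = 34059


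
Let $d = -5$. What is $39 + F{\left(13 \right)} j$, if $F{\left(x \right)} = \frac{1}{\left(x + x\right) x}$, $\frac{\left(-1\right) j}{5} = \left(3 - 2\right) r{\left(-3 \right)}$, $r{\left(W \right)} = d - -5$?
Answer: $39$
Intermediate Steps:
$r{\left(W \right)} = 0$ ($r{\left(W \right)} = -5 - -5 = -5 + 5 = 0$)
$j = 0$ ($j = - 5 \left(3 - 2\right) 0 = - 5 \cdot 1 \cdot 0 = \left(-5\right) 0 = 0$)
$F{\left(x \right)} = \frac{1}{2 x^{2}}$ ($F{\left(x \right)} = \frac{1}{2 x x} = \frac{\frac{1}{2} \frac{1}{x}}{x} = \frac{1}{2 x^{2}}$)
$39 + F{\left(13 \right)} j = 39 + \frac{1}{2 \cdot 169} \cdot 0 = 39 + \frac{1}{2} \cdot \frac{1}{169} \cdot 0 = 39 + \frac{1}{338} \cdot 0 = 39 + 0 = 39$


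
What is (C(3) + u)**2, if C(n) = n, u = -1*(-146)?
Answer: 22201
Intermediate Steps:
u = 146
(C(3) + u)**2 = (3 + 146)**2 = 149**2 = 22201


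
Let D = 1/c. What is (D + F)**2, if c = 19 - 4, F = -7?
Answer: 10816/225 ≈ 48.071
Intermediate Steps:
c = 15
D = 1/15 ≈ 0.066667
(D + F)**2 = (1/15 - 7)**2 = (-104/15)**2 = 10816/225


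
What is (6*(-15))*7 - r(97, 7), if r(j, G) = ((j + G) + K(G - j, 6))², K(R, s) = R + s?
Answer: -1030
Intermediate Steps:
r(j, G) = (6 + 2*G)² (r(j, G) = ((j + G) + ((G - j) + 6))² = ((G + j) + (6 + G - j))² = (6 + 2*G)²)
(6*(-15))*7 - r(97, 7) = (6*(-15))*7 - 4*(3 + 7)² = -90*7 - 4*10² = -630 - 4*100 = -630 - 1*400 = -630 - 400 = -1030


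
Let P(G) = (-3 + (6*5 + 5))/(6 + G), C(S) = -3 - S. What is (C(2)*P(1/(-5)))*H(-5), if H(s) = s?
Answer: 4000/29 ≈ 137.93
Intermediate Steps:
P(G) = 32/(6 + G) (P(G) = (-3 + (30 + 5))/(6 + G) = (-3 + 35)/(6 + G) = 32/(6 + G))
(C(2)*P(1/(-5)))*H(-5) = ((-3 - 1*2)*(32/(6 + 1/(-5))))*(-5) = ((-3 - 2)*(32/(6 - 1/5)))*(-5) = -160/29/5*(-5) = -160*5/29*(-5) = -5*160/29*(-5) = -800/29*(-5) = 4000/29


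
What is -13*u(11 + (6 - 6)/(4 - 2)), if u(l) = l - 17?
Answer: 78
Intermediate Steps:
u(l) = -17 + l
-13*u(11 + (6 - 6)/(4 - 2)) = -13*(-17 + (11 + (6 - 6)/(4 - 2))) = -13*(-17 + (11 + 0/2)) = -13*(-17 + (11 + 0*(½))) = -13*(-17 + (11 + 0)) = -13*(-17 + 11) = -13*(-6) = 78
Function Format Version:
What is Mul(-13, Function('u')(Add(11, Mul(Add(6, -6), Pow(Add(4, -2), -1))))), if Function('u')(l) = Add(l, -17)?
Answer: 78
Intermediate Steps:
Function('u')(l) = Add(-17, l)
Mul(-13, Function('u')(Add(11, Mul(Add(6, -6), Pow(Add(4, -2), -1))))) = Mul(-13, Add(-17, Add(11, Mul(Add(6, -6), Pow(Add(4, -2), -1))))) = Mul(-13, Add(-17, Add(11, Mul(0, Pow(2, -1))))) = Mul(-13, Add(-17, Add(11, Mul(0, Rational(1, 2))))) = Mul(-13, Add(-17, Add(11, 0))) = Mul(-13, Add(-17, 11)) = Mul(-13, -6) = 78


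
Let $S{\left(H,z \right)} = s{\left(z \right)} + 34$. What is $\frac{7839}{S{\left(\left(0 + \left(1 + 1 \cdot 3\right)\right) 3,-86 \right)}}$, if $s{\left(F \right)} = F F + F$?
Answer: $\frac{871}{816} \approx 1.0674$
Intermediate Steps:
$s{\left(F \right)} = F + F^{2}$ ($s{\left(F \right)} = F^{2} + F = F + F^{2}$)
$S{\left(H,z \right)} = 34 + z \left(1 + z\right)$ ($S{\left(H,z \right)} = z \left(1 + z\right) + 34 = 34 + z \left(1 + z\right)$)
$\frac{7839}{S{\left(\left(0 + \left(1 + 1 \cdot 3\right)\right) 3,-86 \right)}} = \frac{7839}{34 - 86 \left(1 - 86\right)} = \frac{7839}{34 - -7310} = \frac{7839}{34 + 7310} = \frac{7839}{7344} = 7839 \cdot \frac{1}{7344} = \frac{871}{816}$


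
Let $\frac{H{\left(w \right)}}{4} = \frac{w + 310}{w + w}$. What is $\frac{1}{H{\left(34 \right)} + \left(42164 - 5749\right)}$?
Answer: $\frac{17}{619399} \approx 2.7446 \cdot 10^{-5}$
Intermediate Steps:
$H{\left(w \right)} = \frac{2 \left(310 + w\right)}{w}$ ($H{\left(w \right)} = 4 \frac{w + 310}{w + w} = 4 \frac{310 + w}{2 w} = \frac{2 \left(310 + w\right)}{w}$)
$\frac{1}{H{\left(34 \right)} + \left(42164 - 5749\right)} = \frac{1}{\left(2 + \frac{620}{34}\right) + \left(42164 - 5749\right)} = \frac{1}{\left(2 + 620 \cdot \frac{1}{34}\right) + \left(42164 - 5749\right)} = \frac{1}{\left(2 + \frac{310}{17}\right) + 36415} = \frac{1}{\frac{344}{17} + 36415} = \frac{1}{\frac{619399}{17}} = \frac{17}{619399}$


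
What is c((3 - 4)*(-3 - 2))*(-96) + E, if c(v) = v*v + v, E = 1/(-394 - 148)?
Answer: -1560961/542 ≈ -2880.0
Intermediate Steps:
E = -1/542 (E = 1/(-542) = -1/542 ≈ -0.0018450)
c(v) = v + v² (c(v) = v² + v = v + v²)
c((3 - 4)*(-3 - 2))*(-96) + E = (((3 - 4)*(-3 - 2))*(1 + (3 - 4)*(-3 - 2)))*(-96) - 1/542 = ((-1*(-5))*(1 - 1*(-5)))*(-96) - 1/542 = (5*(1 + 5))*(-96) - 1/542 = (5*6)*(-96) - 1/542 = 30*(-96) - 1/542 = -2880 - 1/542 = -1560961/542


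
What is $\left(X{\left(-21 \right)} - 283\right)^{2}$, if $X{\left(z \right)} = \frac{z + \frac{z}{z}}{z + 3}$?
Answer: $\frac{6436369}{81} \approx 79461.0$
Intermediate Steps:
$X{\left(z \right)} = \frac{1 + z}{3 + z}$ ($X{\left(z \right)} = \frac{z + 1}{3 + z} = \frac{1 + z}{3 + z}$)
$\left(X{\left(-21 \right)} - 283\right)^{2} = \left(\frac{1 - 21}{3 - 21} - 283\right)^{2} = \left(\frac{1}{-18} \left(-20\right) - 283\right)^{2} = \left(\left(- \frac{1}{18}\right) \left(-20\right) - 283\right)^{2} = \left(\frac{10}{9} - 283\right)^{2} = \left(- \frac{2537}{9}\right)^{2} = \frac{6436369}{81}$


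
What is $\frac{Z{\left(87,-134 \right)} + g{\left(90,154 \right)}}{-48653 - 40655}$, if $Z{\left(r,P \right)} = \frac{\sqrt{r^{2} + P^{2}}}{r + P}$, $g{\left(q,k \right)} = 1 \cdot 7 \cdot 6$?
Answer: $- \frac{21}{44654} + \frac{5 \sqrt{1021}}{4197476} \approx -0.00043222$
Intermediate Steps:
$g{\left(q,k \right)} = 42$ ($g{\left(q,k \right)} = 7 \cdot 6 = 42$)
$Z{\left(r,P \right)} = \frac{\sqrt{P^{2} + r^{2}}}{P + r}$
$\frac{Z{\left(87,-134 \right)} + g{\left(90,154 \right)}}{-48653 - 40655} = \frac{\frac{\sqrt{\left(-134\right)^{2} + 87^{2}}}{-134 + 87} + 42}{-48653 - 40655} = \frac{\frac{\sqrt{17956 + 7569}}{-47} + 42}{-48653 - 40655} = \frac{- \frac{\sqrt{25525}}{47} + 42}{-48653 - 40655} = \frac{- \frac{5 \sqrt{1021}}{47} + 42}{-89308} = \left(- \frac{5 \sqrt{1021}}{47} + 42\right) \left(- \frac{1}{89308}\right) = \left(42 - \frac{5 \sqrt{1021}}{47}\right) \left(- \frac{1}{89308}\right) = - \frac{21}{44654} + \frac{5 \sqrt{1021}}{4197476}$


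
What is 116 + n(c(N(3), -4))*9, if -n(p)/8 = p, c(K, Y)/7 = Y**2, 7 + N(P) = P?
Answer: -7948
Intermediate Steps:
N(P) = -7 + P
c(K, Y) = 7*Y**2
n(p) = -8*p
116 + n(c(N(3), -4))*9 = 116 - 56*(-4)**2*9 = 116 - 56*16*9 = 116 - 8*112*9 = 116 - 896*9 = 116 - 8064 = -7948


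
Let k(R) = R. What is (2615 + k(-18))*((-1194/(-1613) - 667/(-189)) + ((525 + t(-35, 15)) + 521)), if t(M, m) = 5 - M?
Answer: 123311584669/43551 ≈ 2.8314e+6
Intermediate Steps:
(2615 + k(-18))*((-1194/(-1613) - 667/(-189)) + ((525 + t(-35, 15)) + 521)) = (2615 - 18)*((-1194/(-1613) - 667/(-189)) + ((525 + (5 - 1*(-35))) + 521)) = 2597*((-1194*(-1/1613) - 667*(-1/189)) + ((525 + (5 + 35)) + 521)) = 2597*((1194/1613 + 667/189) + ((525 + 40) + 521)) = 2597*(1301537/304857 + (565 + 521)) = 2597*(1301537/304857 + 1086) = 2597*(332376239/304857) = 123311584669/43551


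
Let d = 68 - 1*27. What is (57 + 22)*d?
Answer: 3239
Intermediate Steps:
d = 41 (d = 68 - 27 = 41)
(57 + 22)*d = (57 + 22)*41 = 79*41 = 3239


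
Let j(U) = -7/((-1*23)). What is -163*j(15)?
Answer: -1141/23 ≈ -49.609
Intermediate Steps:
j(U) = 7/23 (j(U) = -7/(-23) = -7*(-1/23) = 7/23)
-163*j(15) = -163*7/23 = -1141/23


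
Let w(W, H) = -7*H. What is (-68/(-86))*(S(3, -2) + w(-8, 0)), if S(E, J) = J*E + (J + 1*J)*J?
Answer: 68/43 ≈ 1.5814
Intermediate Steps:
S(E, J) = 2*J² + E*J (S(E, J) = E*J + (J + J)*J = E*J + (2*J)*J = E*J + 2*J² = 2*J² + E*J)
(-68/(-86))*(S(3, -2) + w(-8, 0)) = (-68/(-86))*(-2*(3 + 2*(-2)) - 7*0) = (-68*(-1/86))*(-2*(3 - 4) + 0) = 34*(-2*(-1) + 0)/43 = 34*(2 + 0)/43 = (34/43)*2 = 68/43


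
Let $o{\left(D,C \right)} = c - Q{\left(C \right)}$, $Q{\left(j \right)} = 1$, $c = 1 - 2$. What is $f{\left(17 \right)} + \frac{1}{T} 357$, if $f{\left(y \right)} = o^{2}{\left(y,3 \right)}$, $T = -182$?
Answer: $\frac{53}{26} \approx 2.0385$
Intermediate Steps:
$c = -1$ ($c = 1 - 2 = -1$)
$o{\left(D,C \right)} = -2$ ($o{\left(D,C \right)} = -1 - 1 = -2$)
$f{\left(y \right)} = 4$ ($f{\left(y \right)} = \left(-2\right)^{2} = 4$)
$f{\left(17 \right)} + \frac{1}{T} 357 = 4 + \frac{1}{-182} \cdot 357 = 4 - \frac{51}{26} = \frac{53}{26}$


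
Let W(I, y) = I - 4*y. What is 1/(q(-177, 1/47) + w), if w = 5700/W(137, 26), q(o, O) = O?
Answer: 517/89311 ≈ 0.0057888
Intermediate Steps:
w = 1900/11 (w = 5700/(137 - 4*26) = 5700/(137 - 104) = 5700/33 = 5700*(1/33) = 1900/11 ≈ 172.73)
1/(q(-177, 1/47) + w) = 1/(1/47 + 1900/11) = 1/(89311/517) = 517/89311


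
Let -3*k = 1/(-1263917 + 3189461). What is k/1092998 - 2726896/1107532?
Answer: -4304301184072753747/1748196960572811888 ≈ -2.4621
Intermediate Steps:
k = -1/5776632 (k = -1/(3*(-1263917 + 3189461)) = -1/3/1925544 = -1/3*1/1925544 = -1/5776632 ≈ -1.7311e-7)
k/1092998 - 2726896/1107532 = -1/5776632/1092998 - 2726896/1107532 = -1/5776632*1/1092998 - 2726896*1/1107532 = -1/6313847222736 - 681724/276883 = -4304301184072753747/1748196960572811888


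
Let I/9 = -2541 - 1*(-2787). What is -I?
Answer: -2214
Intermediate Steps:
I = 2214 (I = 9*(-2541 - 1*(-2787)) = 9*(-2541 + 2787) = 9*246 = 2214)
-I = -1*2214 = -2214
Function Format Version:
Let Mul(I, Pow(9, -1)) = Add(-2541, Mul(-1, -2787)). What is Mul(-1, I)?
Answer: -2214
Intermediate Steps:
I = 2214 (I = Mul(9, Add(-2541, Mul(-1, -2787))) = Mul(9, Add(-2541, 2787)) = Mul(9, 246) = 2214)
Mul(-1, I) = Mul(-1, 2214) = -2214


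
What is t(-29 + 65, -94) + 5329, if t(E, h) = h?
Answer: 5235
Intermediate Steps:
t(-29 + 65, -94) + 5329 = -94 + 5329 = 5235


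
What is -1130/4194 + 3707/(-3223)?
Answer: -872234/614421 ≈ -1.4196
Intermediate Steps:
-1130/4194 + 3707/(-3223) = -1130*1/4194 + 3707*(-1/3223) = -565/2097 - 337/293 = -872234/614421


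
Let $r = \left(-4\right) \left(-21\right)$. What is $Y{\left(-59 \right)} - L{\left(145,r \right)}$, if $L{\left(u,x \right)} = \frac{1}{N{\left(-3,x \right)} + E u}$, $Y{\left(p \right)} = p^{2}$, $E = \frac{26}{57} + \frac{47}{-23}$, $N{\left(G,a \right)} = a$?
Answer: $\frac{667034012}{191621} \approx 3481.0$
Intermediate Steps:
$E = - \frac{2081}{1311}$ ($E = 26 \cdot \frac{1}{57} + 47 \left(- \frac{1}{23}\right) = \frac{26}{57} - \frac{47}{23} = - \frac{2081}{1311} \approx -1.5873$)
$r = 84$
$L{\left(u,x \right)} = \frac{1}{x - \frac{2081 u}{1311}}$
$Y{\left(-59 \right)} - L{\left(145,r \right)} = \left(-59\right)^{2} - \frac{1311}{\left(-2081\right) 145 + 1311 \cdot 84} = 3481 - \frac{1311}{-301745 + 110124} = 3481 - \frac{1311}{-191621} = 3481 - 1311 \left(- \frac{1}{191621}\right) = 3481 - - \frac{1311}{191621} = 3481 + \frac{1311}{191621} = \frac{667034012}{191621}$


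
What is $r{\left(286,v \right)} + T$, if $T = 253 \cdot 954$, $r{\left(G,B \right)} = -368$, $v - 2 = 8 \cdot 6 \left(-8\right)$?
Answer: $240994$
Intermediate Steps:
$v = -382$ ($v = 2 + 8 \cdot 6 \left(-8\right) = 2 + 48 \left(-8\right) = 2 - 384 = -382$)
$T = 241362$
$r{\left(286,v \right)} + T = -368 + 241362 = 240994$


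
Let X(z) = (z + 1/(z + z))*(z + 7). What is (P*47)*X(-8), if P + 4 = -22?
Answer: -78819/8 ≈ -9852.4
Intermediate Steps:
P = -26 (P = -4 - 22 = -26)
X(z) = (7 + z)*(z + 1/(2*z)) (X(z) = (z + 1/(2*z))*(7 + z) = (7 + z)*(z + 1/(2*z)))
(P*47)*X(-8) = (-26*47)*(½ + (-8)² + 7*(-8) + (7/2)/(-8)) = -1222*(½ + 64 - 56 + (7/2)*(-⅛)) = -1222*(½ + 64 - 56 - 7/16) = -1222*129/16 = -78819/8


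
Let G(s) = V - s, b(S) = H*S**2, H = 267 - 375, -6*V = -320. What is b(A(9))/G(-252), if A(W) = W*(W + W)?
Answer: -2125764/229 ≈ -9282.8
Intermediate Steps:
V = 160/3 (V = -1/6*(-320) = 160/3 ≈ 53.333)
H = -108
A(W) = 2*W**2 (A(W) = W*(2*W) = 2*W**2)
b(S) = -108*S**2
G(s) = 160/3 - s
b(A(9))/G(-252) = (-108*(2*9**2)**2)/(160/3 - 1*(-252)) = (-108*(2*81)**2)/(160/3 + 252) = (-108*162**2)/(916/3) = -108*26244*(3/916) = -2834352*3/916 = -2125764/229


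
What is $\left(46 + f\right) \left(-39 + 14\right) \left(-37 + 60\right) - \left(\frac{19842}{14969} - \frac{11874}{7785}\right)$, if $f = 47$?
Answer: $- \frac{2077204821313}{38844555} \approx -53475.0$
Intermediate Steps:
$\left(46 + f\right) \left(-39 + 14\right) \left(-37 + 60\right) - \left(\frac{19842}{14969} - \frac{11874}{7785}\right) = \left(46 + 47\right) \left(-39 + 14\right) \left(-37 + 60\right) - \left(\frac{19842}{14969} - \frac{11874}{7785}\right) = 93 \left(-25\right) 23 - \left(19842 \cdot \frac{1}{14969} - \frac{3958}{2595}\right) = \left(-2325\right) 23 - \left(\frac{19842}{14969} - \frac{3958}{2595}\right) = -53475 - - \frac{7757312}{38844555} = -53475 + \frac{7757312}{38844555} = - \frac{2077204821313}{38844555}$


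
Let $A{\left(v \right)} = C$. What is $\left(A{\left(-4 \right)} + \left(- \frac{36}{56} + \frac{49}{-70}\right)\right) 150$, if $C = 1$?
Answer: $- \frac{360}{7} \approx -51.429$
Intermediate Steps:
$A{\left(v \right)} = 1$
$\left(A{\left(-4 \right)} + \left(- \frac{36}{56} + \frac{49}{-70}\right)\right) 150 = \left(1 + \left(- \frac{36}{56} + \frac{49}{-70}\right)\right) 150 = \left(1 + \left(\left(-36\right) \frac{1}{56} + 49 \left(- \frac{1}{70}\right)\right)\right) 150 = \left(1 - \frac{47}{35}\right) 150 = \left(- \frac{12}{35}\right) 150 = - \frac{360}{7}$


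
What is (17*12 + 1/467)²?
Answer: 9076182361/218089 ≈ 41617.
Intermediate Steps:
(17*12 + 1/467)² = (204 + 1/467)² = (95269/467)² = 9076182361/218089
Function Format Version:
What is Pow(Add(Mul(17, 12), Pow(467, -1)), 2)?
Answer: Rational(9076182361, 218089) ≈ 41617.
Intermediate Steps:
Pow(Add(Mul(17, 12), Pow(467, -1)), 2) = Pow(Add(204, Rational(1, 467)), 2) = Pow(Rational(95269, 467), 2) = Rational(9076182361, 218089)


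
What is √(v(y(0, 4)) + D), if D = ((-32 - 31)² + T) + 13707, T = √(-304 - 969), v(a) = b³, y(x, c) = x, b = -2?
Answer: √(17668 + I*√1273) ≈ 132.92 + 0.134*I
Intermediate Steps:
v(a) = -8 (v(a) = (-2)³ = -8)
T = I*√1273 (T = √(-1273) = I*√1273 ≈ 35.679*I)
D = 17676 + I*√1273 (D = ((-32 - 31)² + I*√1273) + 13707 = ((-63)² + I*√1273) + 13707 = (3969 + I*√1273) + 13707 = 17676 + I*√1273 ≈ 17676.0 + 35.679*I)
√(v(y(0, 4)) + D) = √(-8 + (17676 + I*√1273)) = √(17668 + I*√1273)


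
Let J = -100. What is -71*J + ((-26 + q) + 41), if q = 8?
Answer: 7123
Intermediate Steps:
-71*J + ((-26 + q) + 41) = -71*(-100) + ((-26 + 8) + 41) = 7100 + (-18 + 41) = 7100 + 23 = 7123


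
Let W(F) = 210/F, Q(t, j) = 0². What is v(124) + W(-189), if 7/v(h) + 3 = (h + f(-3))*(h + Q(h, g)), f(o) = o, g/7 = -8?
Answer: -21421/19287 ≈ -1.1106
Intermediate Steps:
g = -56 (g = 7*(-8) = -56)
Q(t, j) = 0
v(h) = 7/(-3 + h*(-3 + h)) (v(h) = 7/(-3 + (h - 3)*(h + 0)) = 7/(-3 + (-3 + h)*h) = 7/(-3 + h*(-3 + h)))
v(124) + W(-189) = 7/(-3 + 124² - 3*124) + 210/(-189) = 7/(-3 + 15376 - 372) + 210*(-1/189) = 7/15001 - 10/9 = 7*(1/15001) - 10/9 = 1/2143 - 10/9 = -21421/19287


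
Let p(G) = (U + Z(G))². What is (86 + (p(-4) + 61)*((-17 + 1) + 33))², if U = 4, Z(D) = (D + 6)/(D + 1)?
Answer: 139405249/81 ≈ 1.7211e+6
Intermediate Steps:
Z(D) = (6 + D)/(1 + D)
p(G) = (4 + (6 + G)/(1 + G))²
(86 + (p(-4) + 61)*((-17 + 1) + 33))² = (86 + (25*(2 - 4)²/(1 - 4)² + 61)*((-17 + 1) + 33))² = (86 + (25*(-2)²/(-3)² + 61)*(-16 + 33))² = (86 + (25*(⅑)*4 + 61)*17)² = (86 + (100/9 + 61)*17)² = (86 + (649/9)*17)² = (86 + 11033/9)² = (11807/9)² = 139405249/81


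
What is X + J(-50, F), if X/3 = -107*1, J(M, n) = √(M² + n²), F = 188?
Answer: -321 + 2*√9461 ≈ -126.46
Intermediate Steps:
X = -321 (X = 3*(-107*1) = 3*(-107) = -321)
X + J(-50, F) = -321 + √((-50)² + 188²) = -321 + √(2500 + 35344) = -321 + √37844 = -321 + 2*√9461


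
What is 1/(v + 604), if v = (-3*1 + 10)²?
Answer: 1/653 ≈ 0.0015314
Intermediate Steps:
v = 49 (v = (-3 + 10)² = 7² = 49)
1/(v + 604) = 1/(49 + 604) = 1/653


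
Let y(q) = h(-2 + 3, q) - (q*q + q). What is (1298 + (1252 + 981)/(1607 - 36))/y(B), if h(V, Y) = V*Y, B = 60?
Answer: -2041391/5655600 ≈ -0.36095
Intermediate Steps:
y(q) = -q² (y(q) = (-2 + 3)*q - (q*q + q) = 1*q - (q² + q) = q - (q + q²) = q + (-q - q²) = -q²)
(1298 + (1252 + 981)/(1607 - 36))/y(B) = (1298 + (1252 + 981)/(1607 - 36))/((-1*60²)) = (1298 + 2233/1571)/((-1*3600)) = (1298 + 2233*(1/1571))/(-3600) = (1298 + 2233/1571)*(-1/3600) = (2041391/1571)*(-1/3600) = -2041391/5655600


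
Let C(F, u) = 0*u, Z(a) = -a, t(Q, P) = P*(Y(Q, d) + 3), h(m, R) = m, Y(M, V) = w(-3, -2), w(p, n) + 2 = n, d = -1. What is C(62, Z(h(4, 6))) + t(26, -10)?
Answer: 10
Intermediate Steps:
w(p, n) = -2 + n
Y(M, V) = -4 (Y(M, V) = -2 - 2 = -4)
t(Q, P) = -P (t(Q, P) = P*(-4 + 3) = P*(-1) = -P)
C(F, u) = 0
C(62, Z(h(4, 6))) + t(26, -10) = 0 - 1*(-10) = 0 + 10 = 10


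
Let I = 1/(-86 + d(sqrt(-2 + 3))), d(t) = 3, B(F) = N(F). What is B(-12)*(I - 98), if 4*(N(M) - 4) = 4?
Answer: -40675/83 ≈ -490.06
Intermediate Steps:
N(M) = 5 (N(M) = 4 + (1/4)*4 = 4 + 1 = 5)
B(F) = 5
I = -1/83 (I = 1/(-86 + 3) = 1/(-83) = -1/83 ≈ -0.012048)
B(-12)*(I - 98) = 5*(-1/83 - 98) = 5*(-8135/83) = -40675/83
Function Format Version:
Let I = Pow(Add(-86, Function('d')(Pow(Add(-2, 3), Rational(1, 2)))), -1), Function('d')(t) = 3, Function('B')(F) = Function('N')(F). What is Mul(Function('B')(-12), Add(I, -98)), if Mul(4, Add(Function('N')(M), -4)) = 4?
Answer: Rational(-40675, 83) ≈ -490.06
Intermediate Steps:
Function('N')(M) = 5 (Function('N')(M) = Add(4, Mul(Rational(1, 4), 4)) = Add(4, 1) = 5)
Function('B')(F) = 5
I = Rational(-1, 83) (I = Pow(Add(-86, 3), -1) = Pow(-83, -1) = Rational(-1, 83) ≈ -0.012048)
Mul(Function('B')(-12), Add(I, -98)) = Mul(5, Add(Rational(-1, 83), -98)) = Mul(5, Rational(-8135, 83)) = Rational(-40675, 83)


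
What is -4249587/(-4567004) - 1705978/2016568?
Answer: 48648300469/575604632642 ≈ 0.084517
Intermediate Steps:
-4249587/(-4567004) - 1705978/2016568 = -4249587*(-1/4567004) - 1705978*1/2016568 = 4249587/4567004 - 852989/1008284 = 48648300469/575604632642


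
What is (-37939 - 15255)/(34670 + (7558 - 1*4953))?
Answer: -53194/37275 ≈ -1.4271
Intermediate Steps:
(-37939 - 15255)/(34670 + (7558 - 1*4953)) = -53194/(34670 + (7558 - 4953)) = -53194/(34670 + 2605) = -53194/37275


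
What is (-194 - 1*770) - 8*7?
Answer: -1020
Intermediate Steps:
(-194 - 1*770) - 8*7 = (-194 - 770) - 56 = -964 - 56 = -1020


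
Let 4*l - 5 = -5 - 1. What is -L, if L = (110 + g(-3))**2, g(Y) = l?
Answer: -192721/16 ≈ -12045.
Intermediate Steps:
l = -1/4 (l = 5/4 + (-5 - 1)/4 = 5/4 + (1/4)*(-6) = 5/4 - 3/2 = -1/4 ≈ -0.25000)
g(Y) = -1/4
L = 192721/16 (L = (110 - 1/4)**2 = (439/4)**2 = 192721/16 ≈ 12045.)
-L = -1*192721/16 = -192721/16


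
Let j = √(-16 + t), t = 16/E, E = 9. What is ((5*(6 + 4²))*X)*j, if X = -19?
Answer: -16720*I*√2/3 ≈ -7881.9*I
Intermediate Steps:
t = 16/9 ≈ 1.7778
j = 8*I*√2/3 (j = √(-16 + 16/9) = √(-128/9) = 8*I*√2/3 ≈ 3.7712*I)
((5*(6 + 4²))*X)*j = ((5*(6 + 4²))*(-19))*(8*I*√2/3) = ((5*(6 + 16))*(-19))*(8*I*√2/3) = ((5*22)*(-19))*(8*I*√2/3) = (110*(-19))*(8*I*√2/3) = -16720*I*√2/3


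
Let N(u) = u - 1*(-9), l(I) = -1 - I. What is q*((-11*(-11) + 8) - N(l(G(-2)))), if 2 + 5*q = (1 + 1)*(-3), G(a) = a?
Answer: -952/5 ≈ -190.40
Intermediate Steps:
q = -8/5 (q = -⅖ + ((1 + 1)*(-3))/5 = -⅖ + (2*(-3))/5 = -⅖ + (⅕)*(-6) = -⅖ - 6/5 = -8/5 ≈ -1.6000)
N(u) = 9 + u (N(u) = u + 9 = 9 + u)
q*((-11*(-11) + 8) - N(l(G(-2)))) = -8*((-11*(-11) + 8) - (9 + (-1 - 1*(-2))))/5 = -8*((121 + 8) - (9 + (-1 + 2)))/5 = -8*(129 - (9 + 1))/5 = -8*(129 - 1*10)/5 = -8*(129 - 10)/5 = -8/5*119 = -952/5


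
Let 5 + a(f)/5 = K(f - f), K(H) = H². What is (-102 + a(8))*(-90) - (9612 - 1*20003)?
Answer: 21821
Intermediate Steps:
a(f) = -25 (a(f) = -25 + 5*(f - f)² = -25 + 5*0² = -25 + 5*0 = -25 + 0 = -25)
(-102 + a(8))*(-90) - (9612 - 1*20003) = (-102 - 25)*(-90) - (9612 - 1*20003) = -127*(-90) - (9612 - 20003) = 11430 - 1*(-10391) = 11430 + 10391 = 21821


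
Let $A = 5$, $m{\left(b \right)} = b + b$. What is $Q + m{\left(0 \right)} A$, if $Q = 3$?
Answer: $3$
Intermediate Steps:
$m{\left(b \right)} = 2 b$
$Q + m{\left(0 \right)} A = 3 + 2 \cdot 0 \cdot 5 = 3 + 0 \cdot 5 = 3 + 0 = 3$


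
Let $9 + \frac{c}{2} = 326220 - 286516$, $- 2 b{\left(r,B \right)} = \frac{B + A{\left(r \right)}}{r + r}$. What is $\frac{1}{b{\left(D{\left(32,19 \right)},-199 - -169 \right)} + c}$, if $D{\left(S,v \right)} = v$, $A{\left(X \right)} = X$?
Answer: $\frac{76}{6033651} \approx 1.2596 \cdot 10^{-5}$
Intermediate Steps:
$b{\left(r,B \right)} = - \frac{B + r}{4 r}$ ($b{\left(r,B \right)} = - \frac{\left(B + r\right) \frac{1}{r + r}}{2} = - \frac{\left(B + r\right) \frac{1}{2 r}}{2} = - \frac{\frac{1}{2} \frac{1}{r} \left(B + r\right)}{2} = - \frac{B + r}{4 r}$)
$c = 79390$ ($c = -18 + 2 \left(326220 - 286516\right) = -18 + 2 \cdot 39704 = -18 + 79408 = 79390$)
$\frac{1}{b{\left(D{\left(32,19 \right)},-199 - -169 \right)} + c} = \frac{1}{\frac{- (-199 - -169) - 19}{4 \cdot 19} + 79390} = \frac{1}{\frac{1}{4} \cdot \frac{1}{19} \left(- (-199 + 169) - 19\right) + 79390} = \frac{1}{\frac{1}{4} \cdot \frac{1}{19} \left(\left(-1\right) \left(-30\right) - 19\right) + 79390} = \frac{1}{\frac{1}{4} \cdot \frac{1}{19} \left(30 - 19\right) + 79390} = \frac{1}{\frac{1}{4} \cdot \frac{1}{19} \cdot 11 + 79390} = \frac{1}{\frac{11}{76} + 79390} = \frac{1}{\frac{6033651}{76}} = \frac{76}{6033651}$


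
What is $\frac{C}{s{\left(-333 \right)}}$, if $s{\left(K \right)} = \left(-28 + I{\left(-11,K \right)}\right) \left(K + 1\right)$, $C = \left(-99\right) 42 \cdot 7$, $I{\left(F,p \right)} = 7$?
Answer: $- \frac{693}{166} \approx -4.1747$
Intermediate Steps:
$C = -29106$ ($C = \left(-4158\right) 7 = -29106$)
$s{\left(K \right)} = -21 - 21 K$ ($s{\left(K \right)} = \left(-28 + 7\right) \left(K + 1\right) = - 21 \left(1 + K\right) = -21 - 21 K$)
$\frac{C}{s{\left(-333 \right)}} = - \frac{29106}{-21 - -6993} = - \frac{29106}{-21 + 6993} = - \frac{29106}{6972} = \left(-29106\right) \frac{1}{6972} = - \frac{693}{166}$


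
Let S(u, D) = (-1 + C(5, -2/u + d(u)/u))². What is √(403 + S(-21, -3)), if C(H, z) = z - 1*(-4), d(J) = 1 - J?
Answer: 2*√44893/21 ≈ 20.179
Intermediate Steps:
C(H, z) = 4 + z (C(H, z) = z + 4 = 4 + z)
S(u, D) = (3 - 2/u + (1 - u)/u)² (S(u, D) = (-1 + (4 + (-2/u + (1 - u)/u)))² = (-1 + (4 - 2/u + (1 - u)/u))² = (3 - 2/u + (1 - u)/u)²)
√(403 + S(-21, -3)) = √(403 + (-1 + 2*(-21))²/(-21)²) = √(403 + (-1 - 42)²/441) = √(403 + (1/441)*(-43)²) = √(403 + (1/441)*1849) = √(403 + 1849/441) = √(179572/441) = 2*√44893/21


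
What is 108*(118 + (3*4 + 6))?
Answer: 14688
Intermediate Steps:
108*(118 + (3*4 + 6)) = 108*(118 + (12 + 6)) = 108*(118 + 18) = 108*136 = 14688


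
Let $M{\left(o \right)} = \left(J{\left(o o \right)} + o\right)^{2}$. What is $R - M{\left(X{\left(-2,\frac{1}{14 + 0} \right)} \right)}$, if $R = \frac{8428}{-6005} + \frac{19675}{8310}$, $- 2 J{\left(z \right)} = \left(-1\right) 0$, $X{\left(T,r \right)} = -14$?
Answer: $- \frac{1946518421}{9980310} \approx -195.04$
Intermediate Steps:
$J{\left(z \right)} = 0$ ($J{\left(z \right)} = - \frac{\left(-1\right) 0}{2} = \left(- \frac{1}{2}\right) 0 = 0$)
$M{\left(o \right)} = o^{2}$ ($M{\left(o \right)} = \left(0 + o\right)^{2} = o^{2}$)
$R = \frac{9622339}{9980310}$ ($R = 8428 \left(- \frac{1}{6005}\right) + 19675 \cdot \frac{1}{8310} = - \frac{8428}{6005} + \frac{3935}{1662} = \frac{9622339}{9980310} \approx 0.96413$)
$R - M{\left(X{\left(-2,\frac{1}{14 + 0} \right)} \right)} = \frac{9622339}{9980310} - \left(-14\right)^{2} = \frac{9622339}{9980310} - 196 = - \frac{1946518421}{9980310}$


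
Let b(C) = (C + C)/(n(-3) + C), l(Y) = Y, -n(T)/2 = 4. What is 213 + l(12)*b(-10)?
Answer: 679/3 ≈ 226.33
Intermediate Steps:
n(T) = -8 (n(T) = -2*4 = -8)
b(C) = 2*C/(-8 + C) (b(C) = (C + C)/(-8 + C) = (2*C)/(-8 + C) = 2*C/(-8 + C))
213 + l(12)*b(-10) = 213 + 12*(2*(-10)/(-8 - 10)) = 213 + 12*(2*(-10)/(-18)) = 213 + 12*(2*(-10)*(-1/18)) = 213 + 12*(10/9) = 213 + 40/3 = 679/3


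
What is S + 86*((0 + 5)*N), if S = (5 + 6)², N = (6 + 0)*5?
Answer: 13021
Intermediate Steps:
N = 30 (N = 6*5 = 30)
S = 121 (S = 11² = 121)
S + 86*((0 + 5)*N) = 121 + 86*((0 + 5)*30) = 121 + 86*(5*30) = 121 + 86*150 = 121 + 12900 = 13021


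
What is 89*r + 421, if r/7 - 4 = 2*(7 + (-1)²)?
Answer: 12881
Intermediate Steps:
r = 140 (r = 28 + 7*(2*(7 + (-1)²)) = 28 + 7*(2*(7 + 1)) = 28 + 7*(2*8) = 28 + 7*16 = 28 + 112 = 140)
89*r + 421 = 89*140 + 421 = 12460 + 421 = 12881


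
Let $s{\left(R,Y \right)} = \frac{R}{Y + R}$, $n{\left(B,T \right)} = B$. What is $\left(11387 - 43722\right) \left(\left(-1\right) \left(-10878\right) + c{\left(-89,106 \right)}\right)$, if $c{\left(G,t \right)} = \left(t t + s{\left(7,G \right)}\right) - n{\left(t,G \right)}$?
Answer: $- \frac{58353325415}{82} \approx -7.1163 \cdot 10^{8}$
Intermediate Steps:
$s{\left(R,Y \right)} = \frac{R}{R + Y}$
$c{\left(G,t \right)} = t^{2} - t + \frac{7}{7 + G}$ ($c{\left(G,t \right)} = \left(t t + \frac{7}{7 + G}\right) - t = \left(t^{2} + \frac{7}{7 + G}\right) - t = t^{2} - t + \frac{7}{7 + G}$)
$\left(11387 - 43722\right) \left(\left(-1\right) \left(-10878\right) + c{\left(-89,106 \right)}\right) = \left(11387 - 43722\right) \left(\left(-1\right) \left(-10878\right) + \frac{7 + 106 \left(-1 + 106\right) \left(7 - 89\right)}{7 - 89}\right) = - 32335 \left(10878 + \frac{7 + 106 \cdot 105 \left(-82\right)}{-82}\right) = - 32335 \left(10878 - \frac{7 - 912660}{82}\right) = - 32335 \left(10878 - - \frac{912653}{82}\right) = - 32335 \left(10878 + \frac{912653}{82}\right) = \left(-32335\right) \frac{1804649}{82} = - \frac{58353325415}{82}$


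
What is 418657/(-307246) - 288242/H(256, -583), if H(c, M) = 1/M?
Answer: 51631180074499/307246 ≈ 1.6805e+8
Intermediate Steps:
418657/(-307246) - 288242/H(256, -583) = 418657/(-307246) - 288242/(1/(-583)) = 418657*(-1/307246) - 288242/(-1/583) = -418657/307246 - 288242*(-583) = -418657/307246 + 168045086 = 51631180074499/307246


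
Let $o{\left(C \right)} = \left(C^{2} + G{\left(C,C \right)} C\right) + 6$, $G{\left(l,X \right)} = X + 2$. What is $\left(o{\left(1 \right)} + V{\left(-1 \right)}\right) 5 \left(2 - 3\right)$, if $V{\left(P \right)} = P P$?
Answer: $-55$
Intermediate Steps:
$V{\left(P \right)} = P^{2}$
$G{\left(l,X \right)} = 2 + X$
$o{\left(C \right)} = 6 + C^{2} + C \left(2 + C\right)$ ($o{\left(C \right)} = \left(C^{2} + \left(2 + C\right) C\right) + 6 = \left(C^{2} + C \left(2 + C\right)\right) + 6 = 6 + C^{2} + C \left(2 + C\right)$)
$\left(o{\left(1 \right)} + V{\left(-1 \right)}\right) 5 \left(2 - 3\right) = \left(\left(6 + 2 \cdot 1 + 2 \cdot 1^{2}\right) + \left(-1\right)^{2}\right) 5 \left(2 - 3\right) = \left(\left(6 + 2 + 2 \cdot 1\right) + 1\right) 5 \left(-1\right) = \left(\left(6 + 2 + 2\right) + 1\right) \left(-5\right) = \left(10 + 1\right) \left(-5\right) = 11 \left(-5\right) = -55$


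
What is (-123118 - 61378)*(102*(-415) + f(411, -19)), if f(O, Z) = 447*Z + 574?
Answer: 9270739504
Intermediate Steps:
f(O, Z) = 574 + 447*Z
(-123118 - 61378)*(102*(-415) + f(411, -19)) = (-123118 - 61378)*(102*(-415) + (574 + 447*(-19))) = -184496*(-42330 + (574 - 8493)) = -184496*(-42330 - 7919) = -184496*(-50249) = 9270739504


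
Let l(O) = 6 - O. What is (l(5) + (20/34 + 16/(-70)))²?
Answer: 654481/354025 ≈ 1.8487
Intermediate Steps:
(l(5) + (20/34 + 16/(-70)))² = ((6 - 1*5) + (20/34 + 16/(-70)))² = ((6 - 5) + (20*(1/34) + 16*(-1/70)))² = (1 + (10/17 - 8/35))² = (1 + 214/595)² = (809/595)² = 654481/354025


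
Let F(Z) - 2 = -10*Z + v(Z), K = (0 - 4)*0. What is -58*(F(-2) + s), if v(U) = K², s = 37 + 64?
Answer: -7134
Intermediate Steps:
s = 101
K = 0 (K = -4*0 = 0)
v(U) = 0 (v(U) = 0² = 0)
F(Z) = 2 - 10*Z (F(Z) = 2 + (-10*Z + 0) = 2 - 10*Z)
-58*(F(-2) + s) = -58*((2 - 10*(-2)) + 101) = -58*((2 + 20) + 101) = -58*(22 + 101) = -58*123 = -7134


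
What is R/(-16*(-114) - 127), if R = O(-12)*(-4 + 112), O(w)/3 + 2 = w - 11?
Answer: -8100/1697 ≈ -4.7731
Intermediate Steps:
O(w) = -39 + 3*w (O(w) = -6 + 3*(w - 11) = -6 + 3*(-11 + w) = -6 + (-33 + 3*w) = -39 + 3*w)
R = -8100 (R = (-39 + 3*(-12))*(-4 + 112) = (-39 - 36)*108 = -75*108 = -8100)
R/(-16*(-114) - 127) = -8100/(-16*(-114) - 127) = -8100/(1824 - 127) = -8100/1697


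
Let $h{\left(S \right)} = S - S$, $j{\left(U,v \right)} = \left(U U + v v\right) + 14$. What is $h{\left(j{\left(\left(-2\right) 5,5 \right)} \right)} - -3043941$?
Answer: $3043941$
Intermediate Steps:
$j{\left(U,v \right)} = 14 + U^{2} + v^{2}$ ($j{\left(U,v \right)} = \left(U^{2} + v^{2}\right) + 14 = 14 + U^{2} + v^{2}$)
$h{\left(S \right)} = 0$
$h{\left(j{\left(\left(-2\right) 5,5 \right)} \right)} - -3043941 = 0 - -3043941 = 0 + 3043941 = 3043941$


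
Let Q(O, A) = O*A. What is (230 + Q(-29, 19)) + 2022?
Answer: 1701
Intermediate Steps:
Q(O, A) = A*O
(230 + Q(-29, 19)) + 2022 = (230 + 19*(-29)) + 2022 = (230 - 551) + 2022 = -321 + 2022 = 1701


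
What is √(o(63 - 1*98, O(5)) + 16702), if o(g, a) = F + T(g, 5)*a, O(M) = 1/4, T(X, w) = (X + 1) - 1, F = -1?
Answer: √66769/2 ≈ 129.20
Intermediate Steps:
T(X, w) = X (T(X, w) = (1 + X) - 1 = X)
O(M) = ¼
o(g, a) = -1 + a*g (o(g, a) = -1 + g*a = -1 + a*g)
√(o(63 - 1*98, O(5)) + 16702) = √((-1 + (63 - 1*98)/4) + 16702) = √((-1 + (63 - 98)/4) + 16702) = √((-1 + (¼)*(-35)) + 16702) = √((-1 - 35/4) + 16702) = √(-39/4 + 16702) = √(66769/4) = √66769/2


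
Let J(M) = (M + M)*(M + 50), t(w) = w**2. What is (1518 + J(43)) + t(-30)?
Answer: 10416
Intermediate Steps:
J(M) = 2*M*(50 + M) (J(M) = (2*M)*(50 + M) = 2*M*(50 + M))
(1518 + J(43)) + t(-30) = (1518 + 2*43*(50 + 43)) + (-30)**2 = (1518 + 2*43*93) + 900 = (1518 + 7998) + 900 = 9516 + 900 = 10416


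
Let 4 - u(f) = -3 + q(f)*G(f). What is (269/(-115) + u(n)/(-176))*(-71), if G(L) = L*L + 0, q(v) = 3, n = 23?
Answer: -2384819/5060 ≈ -471.31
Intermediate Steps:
G(L) = L**2 (G(L) = L**2 + 0 = L**2)
u(f) = 7 - 3*f**2 (u(f) = 4 - (-3 + 3*f**2) = 4 + (3 - 3*f**2) = 7 - 3*f**2)
(269/(-115) + u(n)/(-176))*(-71) = (269/(-115) + (7 - 3*23**2)/(-176))*(-71) = (269*(-1/115) + (7 - 3*529)*(-1/176))*(-71) = (-269/115 + (7 - 1587)*(-1/176))*(-71) = (-269/115 - 1580*(-1/176))*(-71) = (-269/115 + 395/44)*(-71) = (33589/5060)*(-71) = -2384819/5060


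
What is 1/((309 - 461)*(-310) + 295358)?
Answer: 1/342478 ≈ 2.9199e-6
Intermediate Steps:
1/((309 - 461)*(-310) + 295358) = 1/(-152*(-310) + 295358) = 1/(47120 + 295358) = 1/342478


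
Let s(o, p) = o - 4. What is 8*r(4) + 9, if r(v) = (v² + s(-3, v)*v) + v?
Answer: -55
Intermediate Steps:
s(o, p) = -4 + o
r(v) = v² - 6*v (r(v) = (v² + (-4 - 3)*v) + v = (v² - 7*v) + v = v² - 6*v)
8*r(4) + 9 = 8*(4*(-6 + 4)) + 9 = 8*(4*(-2)) + 9 = 8*(-8) + 9 = -64 + 9 = -55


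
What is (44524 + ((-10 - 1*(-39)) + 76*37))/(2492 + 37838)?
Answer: 9473/8066 ≈ 1.1744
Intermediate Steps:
(44524 + ((-10 - 1*(-39)) + 76*37))/(2492 + 37838) = (44524 + ((-10 + 39) + 2812))/40330 = (44524 + (29 + 2812))*(1/40330) = (44524 + 2841)*(1/40330) = 47365*(1/40330) = 9473/8066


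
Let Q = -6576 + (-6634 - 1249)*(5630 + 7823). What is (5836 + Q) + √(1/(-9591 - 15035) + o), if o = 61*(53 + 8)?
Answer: -106050739 + √2256562753970/24626 ≈ -1.0605e+8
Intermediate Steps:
o = 3721 (o = 61*61 = 3721)
Q = -106056575 (Q = -6576 - 7883*13453 = -6576 - 106049999 = -106056575)
(5836 + Q) + √(1/(-9591 - 15035) + o) = (5836 - 106056575) + √(1/(-9591 - 15035) + 3721) = -106050739 + √(1/(-24626) + 3721) = -106050739 + √(-1/24626 + 3721) = -106050739 + √(91633345/24626) = -106050739 + √2256562753970/24626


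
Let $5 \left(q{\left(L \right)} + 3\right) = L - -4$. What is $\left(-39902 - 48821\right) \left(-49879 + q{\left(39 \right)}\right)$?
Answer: $\frac{22124588341}{5} \approx 4.4249 \cdot 10^{9}$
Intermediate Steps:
$q{\left(L \right)} = - \frac{11}{5} + \frac{L}{5}$ ($q{\left(L \right)} = -3 + \frac{L - -4}{5} = -3 + \frac{L + 4}{5} = -3 + \frac{4 + L}{5} = -3 + \left(\frac{4}{5} + \frac{L}{5}\right) = - \frac{11}{5} + \frac{L}{5}$)
$\left(-39902 - 48821\right) \left(-49879 + q{\left(39 \right)}\right) = \left(-39902 - 48821\right) \left(-49879 + \left(- \frac{11}{5} + \frac{1}{5} \cdot 39\right)\right) = - 88723 \left(-49879 + \left(- \frac{11}{5} + \frac{39}{5}\right)\right) = - 88723 \left(-49879 + \frac{28}{5}\right) = \left(-88723\right) \left(- \frac{249367}{5}\right) = \frac{22124588341}{5}$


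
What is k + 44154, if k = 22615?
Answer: 66769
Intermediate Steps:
k + 44154 = 22615 + 44154 = 66769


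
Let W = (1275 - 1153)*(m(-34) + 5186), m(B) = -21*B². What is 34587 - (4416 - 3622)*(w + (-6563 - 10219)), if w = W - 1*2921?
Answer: 1864888889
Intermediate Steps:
W = -2328980 (W = (1275 - 1153)*(-21*(-34)² + 5186) = 122*(-21*1156 + 5186) = 122*(-24276 + 5186) = 122*(-19090) = -2328980)
w = -2331901 (w = -2328980 - 1*2921 = -2328980 - 2921 = -2331901)
34587 - (4416 - 3622)*(w + (-6563 - 10219)) = 34587 - (4416 - 3622)*(-2331901 + (-6563 - 10219)) = 34587 - 794*(-2331901 - 16782) = 34587 - 794*(-2348683) = 34587 - 1*(-1864854302) = 34587 + 1864854302 = 1864888889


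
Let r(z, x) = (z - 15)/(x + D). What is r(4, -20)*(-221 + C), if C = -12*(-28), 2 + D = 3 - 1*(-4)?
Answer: 253/3 ≈ 84.333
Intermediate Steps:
D = 5 (D = -2 + (3 - 1*(-4)) = -2 + (3 + 4) = -2 + 7 = 5)
C = 336
r(z, x) = (-15 + z)/(5 + x) (r(z, x) = (z - 15)/(x + 5) = (-15 + z)/(5 + x))
r(4, -20)*(-221 + C) = ((-15 + 4)/(5 - 20))*(-221 + 336) = (-11/(-15))*115 = -1/15*(-11)*115 = (11/15)*115 = 253/3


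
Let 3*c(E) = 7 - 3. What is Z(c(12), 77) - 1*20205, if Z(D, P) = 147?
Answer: -20058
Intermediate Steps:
c(E) = 4/3 (c(E) = (7 - 3)/3 = (⅓)*4 = 4/3)
Z(c(12), 77) - 1*20205 = 147 - 1*20205 = 147 - 20205 = -20058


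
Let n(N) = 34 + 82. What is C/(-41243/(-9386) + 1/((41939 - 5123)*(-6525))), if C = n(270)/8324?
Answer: 2514909243600/792987054158959 ≈ 0.0031714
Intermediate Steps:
n(N) = 116
C = 29/2081 (C = 116/8324 = 116*(1/8324) = 29/2081 ≈ 0.013936)
C/(-41243/(-9386) + 1/((41939 - 5123)*(-6525))) = 29/(2081*(-41243/(-9386) + 1/((41939 - 5123)*(-6525)))) = 29/(2081*(-41243*(-1/9386) - 1/6525/36816)) = 29/(2081*(41243/9386 + (1/36816)*(-1/6525))) = 29/(2081*(41243/9386 - 1/240224400)) = 29/(2081*(381060573839/86721008400)) = (29/2081)*(86721008400/381060573839) = 2514909243600/792987054158959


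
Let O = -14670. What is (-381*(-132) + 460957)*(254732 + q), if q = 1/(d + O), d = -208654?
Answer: 29083815098859583/223324 ≈ 1.3023e+11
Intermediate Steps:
q = -1/223324 (q = 1/(-208654 - 14670) = 1/(-223324) = -1/223324 ≈ -4.4778e-6)
(-381*(-132) + 460957)*(254732 + q) = (-381*(-132) + 460957)*(254732 - 1/223324) = (50292 + 460957)*(56887769167/223324) = 511249*(56887769167/223324) = 29083815098859583/223324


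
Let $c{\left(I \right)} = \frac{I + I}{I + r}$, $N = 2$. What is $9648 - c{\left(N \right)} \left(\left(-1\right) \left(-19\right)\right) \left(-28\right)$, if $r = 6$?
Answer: $9914$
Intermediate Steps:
$c{\left(I \right)} = \frac{2 I}{6 + I}$ ($c{\left(I \right)} = \frac{I + I}{I + 6} = \frac{2 I}{6 + I}$)
$9648 - c{\left(N \right)} \left(\left(-1\right) \left(-19\right)\right) \left(-28\right) = 9648 - 2 \cdot 2 \frac{1}{6 + 2} \left(\left(-1\right) \left(-19\right)\right) \left(-28\right) = 9648 - 2 \cdot 2 \cdot \frac{1}{8} \cdot 19 \left(-28\right) = 9648 - \frac{1}{2} \cdot 19 \left(-28\right) = 9648 - \frac{19}{2} \left(-28\right) = 9648 - -266 = 9648 + 266 = 9914$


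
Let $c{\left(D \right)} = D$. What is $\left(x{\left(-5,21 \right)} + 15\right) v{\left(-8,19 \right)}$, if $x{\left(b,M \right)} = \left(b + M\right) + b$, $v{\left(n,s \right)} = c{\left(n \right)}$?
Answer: $-208$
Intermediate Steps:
$v{\left(n,s \right)} = n$
$x{\left(b,M \right)} = M + 2 b$ ($x{\left(b,M \right)} = \left(M + b\right) + b = M + 2 b$)
$\left(x{\left(-5,21 \right)} + 15\right) v{\left(-8,19 \right)} = \left(\left(21 + 2 \left(-5\right)\right) + 15\right) \left(-8\right) = \left(\left(21 - 10\right) + 15\right) \left(-8\right) = \left(11 + 15\right) \left(-8\right) = 26 \left(-8\right) = -208$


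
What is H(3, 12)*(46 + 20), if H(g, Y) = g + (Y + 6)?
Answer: 1386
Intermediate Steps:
H(g, Y) = 6 + Y + g (H(g, Y) = g + (6 + Y) = 6 + Y + g)
H(3, 12)*(46 + 20) = (6 + 12 + 3)*(46 + 20) = 21*66 = 1386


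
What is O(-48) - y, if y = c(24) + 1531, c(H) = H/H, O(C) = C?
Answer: -1580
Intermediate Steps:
c(H) = 1
y = 1532 (y = 1 + 1531 = 1532)
O(-48) - y = -48 - 1*1532 = -48 - 1532 = -1580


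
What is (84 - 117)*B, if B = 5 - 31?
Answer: 858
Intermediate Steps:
B = -26
(84 - 117)*B = (84 - 117)*(-26) = -33*(-26) = 858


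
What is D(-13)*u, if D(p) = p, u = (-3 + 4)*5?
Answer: -65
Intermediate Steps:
u = 5 (u = 1*5 = 5)
D(-13)*u = -13*5 = -65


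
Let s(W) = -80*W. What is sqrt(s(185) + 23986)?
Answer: sqrt(9186) ≈ 95.844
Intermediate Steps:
sqrt(s(185) + 23986) = sqrt(-80*185 + 23986) = sqrt(-14800 + 23986) = sqrt(9186)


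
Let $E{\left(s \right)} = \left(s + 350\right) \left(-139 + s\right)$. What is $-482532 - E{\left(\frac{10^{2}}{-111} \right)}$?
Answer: $- \frac{5343528022}{12321} \approx -4.3369 \cdot 10^{5}$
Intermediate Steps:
$E{\left(s \right)} = \left(-139 + s\right) \left(350 + s\right)$ ($E{\left(s \right)} = \left(350 + s\right) \left(-139 + s\right) = \left(-139 + s\right) \left(350 + s\right)$)
$-482532 - E{\left(\frac{10^{2}}{-111} \right)} = -482532 - \left(-48650 + \left(\frac{10^{2}}{-111}\right)^{2} + 211 \frac{10^{2}}{-111}\right) = -482532 - \left(-48650 + \left(100 \left(- \frac{1}{111}\right)\right)^{2} + 211 \cdot 100 \left(- \frac{1}{111}\right)\right) = -482532 - \left(-48650 + \left(- \frac{100}{111}\right)^{2} + 211 \left(- \frac{100}{111}\right)\right) = -482532 - \left(-48650 + \frac{10000}{12321} - \frac{21100}{111}\right) = -482532 - - \frac{601748750}{12321} = -482532 + \frac{601748750}{12321} = - \frac{5343528022}{12321}$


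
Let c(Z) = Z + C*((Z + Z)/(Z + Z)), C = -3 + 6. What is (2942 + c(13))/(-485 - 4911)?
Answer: -1479/2698 ≈ -0.54818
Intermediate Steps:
C = 3
c(Z) = 3 + Z (c(Z) = Z + 3*((Z + Z)/(Z + Z)) = Z + 3*((2*Z)/((2*Z))) = Z + 3*((2*Z)*(1/(2*Z))) = Z + 3*1 = Z + 3 = 3 + Z)
(2942 + c(13))/(-485 - 4911) = (2942 + (3 + 13))/(-485 - 4911) = (2942 + 16)/(-5396) = 2958*(-1/5396) = -1479/2698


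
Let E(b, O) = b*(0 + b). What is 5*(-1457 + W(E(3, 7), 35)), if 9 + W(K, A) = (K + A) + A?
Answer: -6935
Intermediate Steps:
E(b, O) = b² (E(b, O) = b*b = b²)
W(K, A) = -9 + K + 2*A (W(K, A) = -9 + ((K + A) + A) = -9 + ((A + K) + A) = -9 + (K + 2*A) = -9 + K + 2*A)
5*(-1457 + W(E(3, 7), 35)) = 5*(-1457 + (-9 + 3² + 2*35)) = 5*(-1457 + (-9 + 9 + 70)) = 5*(-1457 + 70) = 5*(-1387) = -6935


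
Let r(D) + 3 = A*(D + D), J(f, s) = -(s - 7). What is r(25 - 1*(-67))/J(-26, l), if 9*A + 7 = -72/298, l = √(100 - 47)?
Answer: 1417913/5364 + 202559*√53/5364 ≈ 539.25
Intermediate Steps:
l = √53 ≈ 7.2801
J(f, s) = 7 - s (J(f, s) = -(-7 + s) = 7 - s)
A = -1079/1341 (A = -7/9 + (-72/298)/9 = -7/9 + (-72*1/298)/9 = -7/9 + (⅑)*(-36/149) = -7/9 - 4/149 = -1079/1341 ≈ -0.80462)
r(D) = -3 - 2158*D/1341 (r(D) = -3 - 1079*(D + D)/1341 = -3 - 2158*D/1341)
r(25 - 1*(-67))/J(-26, l) = (-3 - 2158*(25 - 1*(-67))/1341)/(7 - √53) = (-3 - 2158*(25 + 67)/1341)/(7 - √53) = (-3 - 2158/1341*92)/(7 - √53) = (-3 - 198536/1341)/(7 - √53) = -202559/(1341*(7 - √53))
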